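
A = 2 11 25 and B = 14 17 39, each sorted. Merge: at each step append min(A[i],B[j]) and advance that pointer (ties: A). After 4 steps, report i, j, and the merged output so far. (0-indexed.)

[i=0,j=0] A[i]=2<=B[j]=14 take 2 → i++
[i=1,j=0] A[i]=11<=B[j]=14 take 11 → i++
[i=2,j=0] A[i]=25>B[j]=14 take 14 → j++
[i=2,j=1] A[i]=25>B[j]=17 take 17 → j++

i=2, j=2, merged so far=[2, 11, 14, 17]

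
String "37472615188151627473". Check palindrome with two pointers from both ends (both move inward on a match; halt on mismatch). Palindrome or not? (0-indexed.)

[0,19] '3'=='3' → l++,r--
[1,18] '7'=='7' → l++,r--
[2,17] '4'=='4' → l++,r--
[3,16] '7'=='7' → l++,r--
[4,15] '2'=='2' → l++,r--
[5,14] '6'=='6' → l++,r--
[6,13] '1'=='1' → l++,r--
[7,12] '5'=='5' → l++,r--
[8,11] '1'=='1' → l++,r--
[9,10] '8'=='8' → l++,r--

palindrome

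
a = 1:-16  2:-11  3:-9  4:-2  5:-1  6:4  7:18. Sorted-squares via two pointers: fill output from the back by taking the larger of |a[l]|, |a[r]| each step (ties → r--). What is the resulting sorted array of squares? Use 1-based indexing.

[1,7] |-16|<=|18| out[7]=324 → r--
[1,6] |-16|>|4| out[6]=256 → l++
[2,6] |-11|>|4| out[5]=121 → l++
[3,6] |-9|>|4| out[4]=81 → l++
[4,6] |-2|<=|4| out[3]=16 → r--
[4,5] |-2|>|-1| out[2]=4 → l++
[5,5] |-1|<=|-1| out[1]=1 → r--

[1, 4, 16, 81, 121, 256, 324]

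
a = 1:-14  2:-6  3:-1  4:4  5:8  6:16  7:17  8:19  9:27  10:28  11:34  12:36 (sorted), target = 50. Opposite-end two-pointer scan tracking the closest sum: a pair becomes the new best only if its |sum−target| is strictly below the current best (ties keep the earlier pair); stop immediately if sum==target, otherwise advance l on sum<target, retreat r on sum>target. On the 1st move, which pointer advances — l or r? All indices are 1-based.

l

[1,12] -14+36=22 d=28 * → l++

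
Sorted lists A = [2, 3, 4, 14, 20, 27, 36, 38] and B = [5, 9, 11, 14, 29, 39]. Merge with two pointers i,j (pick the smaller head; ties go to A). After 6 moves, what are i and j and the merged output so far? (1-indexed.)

i=4, j=4, merged so far=[2, 3, 4, 5, 9, 11]

[i=1,j=1] A[i]=2<=B[j]=5 take 2 → i++
[i=2,j=1] A[i]=3<=B[j]=5 take 3 → i++
[i=3,j=1] A[i]=4<=B[j]=5 take 4 → i++
[i=4,j=1] A[i]=14>B[j]=5 take 5 → j++
[i=4,j=2] A[i]=14>B[j]=9 take 9 → j++
[i=4,j=3] A[i]=14>B[j]=11 take 11 → j++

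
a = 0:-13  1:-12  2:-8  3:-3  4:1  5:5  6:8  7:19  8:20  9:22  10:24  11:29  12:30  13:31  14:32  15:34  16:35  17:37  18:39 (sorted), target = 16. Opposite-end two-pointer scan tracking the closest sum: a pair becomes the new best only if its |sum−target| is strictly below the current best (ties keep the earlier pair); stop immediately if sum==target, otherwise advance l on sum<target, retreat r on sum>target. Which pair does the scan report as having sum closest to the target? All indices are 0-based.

pair (-13, 29) with sum 16 (|Δ|=0)

[0,18] -13+39=26 d=10 * → r--
[0,17] -13+37=24 d=8 * → r--
[0,16] -13+35=22 d=6 * → r--
[0,15] -13+34=21 d=5 * → r--
[0,14] -13+32=19 d=3 * → r--
[0,13] -13+31=18 d=2 * → r--
[0,12] -13+30=17 d=1 * → r--
[0,11] -13+29=16 d=0 * → stop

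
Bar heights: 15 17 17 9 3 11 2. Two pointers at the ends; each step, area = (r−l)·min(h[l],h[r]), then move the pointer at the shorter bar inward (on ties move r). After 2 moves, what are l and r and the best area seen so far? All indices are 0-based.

l=0, r=4, best area=55

l=0 r=6: min(15,2)*6=12 best=12 *, r--
l=0 r=5: min(15,11)*5=55 best=55 *, r--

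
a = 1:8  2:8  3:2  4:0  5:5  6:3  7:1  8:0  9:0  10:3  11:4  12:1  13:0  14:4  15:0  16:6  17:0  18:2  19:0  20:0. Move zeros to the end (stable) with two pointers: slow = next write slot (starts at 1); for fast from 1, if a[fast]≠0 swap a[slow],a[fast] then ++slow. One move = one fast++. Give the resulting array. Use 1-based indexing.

[8, 8, 2, 5, 3, 1, 3, 4, 1, 4, 6, 2, 0, 0, 0, 0, 0, 0, 0, 0]

slow=1 fast=1: a[fast]=8≠0 swap→a[1]=8, slow++,fast++
slow=2 fast=2: a[fast]=8≠0 swap→a[2]=8, slow++,fast++
slow=3 fast=3: a[fast]=2≠0 swap→a[3]=2, slow++,fast++
slow=4 fast=4: a[fast]=0, fast++
slow=4 fast=5: a[fast]=5≠0 swap→a[4]=5, slow++,fast++
slow=5 fast=6: a[fast]=3≠0 swap→a[5]=3, slow++,fast++
slow=6 fast=7: a[fast]=1≠0 swap→a[6]=1, slow++,fast++
slow=7 fast=8: a[fast]=0, fast++
slow=7 fast=9: a[fast]=0, fast++
slow=7 fast=10: a[fast]=3≠0 swap→a[7]=3, slow++,fast++
slow=8 fast=11: a[fast]=4≠0 swap→a[8]=4, slow++,fast++
slow=9 fast=12: a[fast]=1≠0 swap→a[9]=1, slow++,fast++
slow=10 fast=13: a[fast]=0, fast++
slow=10 fast=14: a[fast]=4≠0 swap→a[10]=4, slow++,fast++
slow=11 fast=15: a[fast]=0, fast++
slow=11 fast=16: a[fast]=6≠0 swap→a[11]=6, slow++,fast++
slow=12 fast=17: a[fast]=0, fast++
slow=12 fast=18: a[fast]=2≠0 swap→a[12]=2, slow++,fast++
slow=13 fast=19: a[fast]=0, fast++
slow=13 fast=20: a[fast]=0, fast++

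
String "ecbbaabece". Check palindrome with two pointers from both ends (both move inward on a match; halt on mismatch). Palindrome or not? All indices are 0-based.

[0,9] 'e'=='e' → l++,r--
[1,8] 'c'=='c' → l++,r--
[2,7] 'b'!='e' → stop

not a palindrome (mismatch at 2,7)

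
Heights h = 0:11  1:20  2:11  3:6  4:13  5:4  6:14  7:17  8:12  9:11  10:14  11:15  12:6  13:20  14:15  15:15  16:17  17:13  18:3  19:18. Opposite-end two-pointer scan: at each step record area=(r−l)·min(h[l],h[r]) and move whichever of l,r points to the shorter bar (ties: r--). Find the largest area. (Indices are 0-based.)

[0,19] min(11,18)*19=209 best=209 * → l++
[1,19] min(20,18)*18=324 best=324 * → r--
[1,18] min(20,3)*17=51 best=324 → r--
[1,17] min(20,13)*16=208 best=324 → r--
[1,16] min(20,17)*15=255 best=324 → r--
[1,15] min(20,15)*14=210 best=324 → r--
[1,14] min(20,15)*13=195 best=324 → r--
[1,13] min(20,20)*12=240 best=324 → r--
[1,12] min(20,6)*11=66 best=324 → r--
[1,11] min(20,15)*10=150 best=324 → r--
[1,10] min(20,14)*9=126 best=324 → r--
[1,9] min(20,11)*8=88 best=324 → r--
[1,8] min(20,12)*7=84 best=324 → r--
[1,7] min(20,17)*6=102 best=324 → r--
[1,6] min(20,14)*5=70 best=324 → r--
[1,5] min(20,4)*4=16 best=324 → r--
[1,4] min(20,13)*3=39 best=324 → r--
[1,3] min(20,6)*2=12 best=324 → r--
[1,2] min(20,11)*1=11 best=324 → r--

max area = 324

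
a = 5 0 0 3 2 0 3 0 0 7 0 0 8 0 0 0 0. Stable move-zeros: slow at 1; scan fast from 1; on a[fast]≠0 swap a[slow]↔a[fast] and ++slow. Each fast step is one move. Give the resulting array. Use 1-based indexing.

[5, 3, 2, 3, 7, 8, 0, 0, 0, 0, 0, 0, 0, 0, 0, 0, 0]

slow=1 fast=1: a[fast]=5≠0 swap→a[1]=5, slow++,fast++
slow=2 fast=2: a[fast]=0, fast++
slow=2 fast=3: a[fast]=0, fast++
slow=2 fast=4: a[fast]=3≠0 swap→a[2]=3, slow++,fast++
slow=3 fast=5: a[fast]=2≠0 swap→a[3]=2, slow++,fast++
slow=4 fast=6: a[fast]=0, fast++
slow=4 fast=7: a[fast]=3≠0 swap→a[4]=3, slow++,fast++
slow=5 fast=8: a[fast]=0, fast++
slow=5 fast=9: a[fast]=0, fast++
slow=5 fast=10: a[fast]=7≠0 swap→a[5]=7, slow++,fast++
slow=6 fast=11: a[fast]=0, fast++
slow=6 fast=12: a[fast]=0, fast++
slow=6 fast=13: a[fast]=8≠0 swap→a[6]=8, slow++,fast++
slow=7 fast=14: a[fast]=0, fast++
slow=7 fast=15: a[fast]=0, fast++
slow=7 fast=16: a[fast]=0, fast++
slow=7 fast=17: a[fast]=0, fast++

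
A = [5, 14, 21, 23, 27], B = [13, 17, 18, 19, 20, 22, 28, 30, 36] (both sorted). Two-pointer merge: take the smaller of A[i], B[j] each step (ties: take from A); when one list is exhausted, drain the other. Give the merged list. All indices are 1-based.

[5, 13, 14, 17, 18, 19, 20, 21, 22, 23, 27, 28, 30, 36]

[i=1,j=1] A[i]=5<=B[j]=13 take 5 → i++
[i=2,j=1] A[i]=14>B[j]=13 take 13 → j++
[i=2,j=2] A[i]=14<=B[j]=17 take 14 → i++
[i=3,j=2] A[i]=21>B[j]=17 take 17 → j++
[i=3,j=3] A[i]=21>B[j]=18 take 18 → j++
[i=3,j=4] A[i]=21>B[j]=19 take 19 → j++
[i=3,j=5] A[i]=21>B[j]=20 take 20 → j++
[i=3,j=6] A[i]=21<=B[j]=22 take 21 → i++
[i=4,j=6] A[i]=23>B[j]=22 take 22 → j++
[i=4,j=7] A[i]=23<=B[j]=28 take 23 → i++
[i=5,j=7] A[i]=27<=B[j]=28 take 27 → i++
[i=6,j=7] A done, take B[j]=28 → j++
[i=6,j=8] A done, take B[j]=30 → j++
[i=6,j=9] A done, take B[j]=36 → j++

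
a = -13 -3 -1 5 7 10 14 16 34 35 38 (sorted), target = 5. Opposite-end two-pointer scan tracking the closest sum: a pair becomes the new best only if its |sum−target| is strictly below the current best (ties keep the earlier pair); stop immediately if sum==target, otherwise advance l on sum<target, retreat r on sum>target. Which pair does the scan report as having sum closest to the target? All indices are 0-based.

l=0 r=10: -13+38=25 d=20 *, r--
l=0 r=9: -13+35=22 d=17 *, r--
l=0 r=8: -13+34=21 d=16 *, r--
l=0 r=7: -13+16=3 d=2 *, l++
l=1 r=7: -3+16=13 d=8, r--
l=1 r=6: -3+14=11 d=6, r--
l=1 r=5: -3+10=7 d=2, r--
l=1 r=4: -3+7=4 d=1 *, l++
l=2 r=4: -1+7=6 d=1, r--
l=2 r=3: -1+5=4 d=1, l++

pair (-3, 7) with sum 4 (|Δ|=1)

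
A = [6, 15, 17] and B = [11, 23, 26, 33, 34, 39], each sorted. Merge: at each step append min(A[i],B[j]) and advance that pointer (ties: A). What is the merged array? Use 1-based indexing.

[6, 11, 15, 17, 23, 26, 33, 34, 39]

[i=1,j=1] A[i]=6<=B[j]=11 take 6 → i++
[i=2,j=1] A[i]=15>B[j]=11 take 11 → j++
[i=2,j=2] A[i]=15<=B[j]=23 take 15 → i++
[i=3,j=2] A[i]=17<=B[j]=23 take 17 → i++
[i=4,j=2] A done, take B[j]=23 → j++
[i=4,j=3] A done, take B[j]=26 → j++
[i=4,j=4] A done, take B[j]=33 → j++
[i=4,j=5] A done, take B[j]=34 → j++
[i=4,j=6] A done, take B[j]=39 → j++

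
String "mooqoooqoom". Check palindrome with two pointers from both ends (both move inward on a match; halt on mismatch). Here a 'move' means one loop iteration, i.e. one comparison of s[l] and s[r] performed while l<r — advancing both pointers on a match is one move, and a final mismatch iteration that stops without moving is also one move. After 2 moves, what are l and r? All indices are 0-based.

l=0 r=10: 'm'=='m', l++,r--
l=1 r=9: 'o'=='o', l++,r--

l=2, r=8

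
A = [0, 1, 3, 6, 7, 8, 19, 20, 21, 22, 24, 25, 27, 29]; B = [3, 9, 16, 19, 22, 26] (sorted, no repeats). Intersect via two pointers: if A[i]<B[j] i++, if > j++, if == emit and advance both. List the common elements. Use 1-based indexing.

i=1 j=1: 0<3, i++
i=2 j=1: 1<3, i++
i=3 j=1: 3==3 emit, i++,j++
i=4 j=2: 6<9, i++
i=5 j=2: 7<9, i++
i=6 j=2: 8<9, i++
i=7 j=2: 19>9, j++
i=7 j=3: 19>16, j++
i=7 j=4: 19==19 emit, i++,j++
i=8 j=5: 20<22, i++
i=9 j=5: 21<22, i++
i=10 j=5: 22==22 emit, i++,j++
i=11 j=6: 24<26, i++
i=12 j=6: 25<26, i++
i=13 j=6: 27>26, j++

intersection = [3, 19, 22]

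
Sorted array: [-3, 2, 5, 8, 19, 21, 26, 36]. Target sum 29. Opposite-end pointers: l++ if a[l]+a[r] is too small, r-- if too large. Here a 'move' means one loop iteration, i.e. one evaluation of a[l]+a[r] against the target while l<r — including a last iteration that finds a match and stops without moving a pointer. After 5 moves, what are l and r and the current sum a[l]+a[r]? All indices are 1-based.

l=1 r=8: -3+36=33 >29, r--
l=1 r=7: -3+26=23 <29, l++
l=2 r=7: 2+26=28 <29, l++
l=3 r=7: 5+26=31 >29, r--
l=3 r=6: 5+21=26 <29, l++

l=4, r=6, sum=29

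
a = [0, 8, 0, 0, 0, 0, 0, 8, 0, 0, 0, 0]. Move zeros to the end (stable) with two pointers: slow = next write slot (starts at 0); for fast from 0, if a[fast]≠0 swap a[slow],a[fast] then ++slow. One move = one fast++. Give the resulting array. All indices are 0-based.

[8, 8, 0, 0, 0, 0, 0, 0, 0, 0, 0, 0]

(s=0,f=0) a[fast]=0 → fast++
(s=0,f=1) a[fast]=8≠0 swap→a[0]=8 → slow++,fast++
(s=1,f=2) a[fast]=0 → fast++
(s=1,f=3) a[fast]=0 → fast++
(s=1,f=4) a[fast]=0 → fast++
(s=1,f=5) a[fast]=0 → fast++
(s=1,f=6) a[fast]=0 → fast++
(s=1,f=7) a[fast]=8≠0 swap→a[1]=8 → slow++,fast++
(s=2,f=8) a[fast]=0 → fast++
(s=2,f=9) a[fast]=0 → fast++
(s=2,f=10) a[fast]=0 → fast++
(s=2,f=11) a[fast]=0 → fast++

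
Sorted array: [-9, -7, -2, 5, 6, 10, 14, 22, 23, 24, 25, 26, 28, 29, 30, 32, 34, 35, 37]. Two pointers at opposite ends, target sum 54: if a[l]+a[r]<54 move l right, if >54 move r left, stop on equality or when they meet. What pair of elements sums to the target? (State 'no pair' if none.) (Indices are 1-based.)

l=1 r=19: -9+37=28 <54, l++
l=2 r=19: -7+37=30 <54, l++
l=3 r=19: -2+37=35 <54, l++
l=4 r=19: 5+37=42 <54, l++
l=5 r=19: 6+37=43 <54, l++
l=6 r=19: 10+37=47 <54, l++
l=7 r=19: 14+37=51 <54, l++
l=8 r=19: 22+37=59 >54, r--
l=8 r=18: 22+35=57 >54, r--
l=8 r=17: 22+34=56 >54, r--
l=8 r=16: 22+32=54, found

(22, 32)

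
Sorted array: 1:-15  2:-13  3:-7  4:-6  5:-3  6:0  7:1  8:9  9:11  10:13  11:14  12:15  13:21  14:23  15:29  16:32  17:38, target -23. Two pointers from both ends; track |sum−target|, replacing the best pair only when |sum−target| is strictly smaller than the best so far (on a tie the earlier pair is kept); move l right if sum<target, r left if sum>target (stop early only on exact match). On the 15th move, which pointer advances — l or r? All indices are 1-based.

r

[1,17] -15+38=23 d=46 * → r--
[1,16] -15+32=17 d=40 * → r--
[1,15] -15+29=14 d=37 * → r--
[1,14] -15+23=8 d=31 * → r--
[1,13] -15+21=6 d=29 * → r--
[1,12] -15+15=0 d=23 * → r--
[1,11] -15+14=-1 d=22 * → r--
[1,10] -15+13=-2 d=21 * → r--
[1,9] -15+11=-4 d=19 * → r--
[1,8] -15+9=-6 d=17 * → r--
[1,7] -15+1=-14 d=9 * → r--
[1,6] -15+0=-15 d=8 * → r--
[1,5] -15+-3=-18 d=5 * → r--
[1,4] -15+-6=-21 d=2 * → r--
[1,3] -15+-7=-22 d=1 * → r--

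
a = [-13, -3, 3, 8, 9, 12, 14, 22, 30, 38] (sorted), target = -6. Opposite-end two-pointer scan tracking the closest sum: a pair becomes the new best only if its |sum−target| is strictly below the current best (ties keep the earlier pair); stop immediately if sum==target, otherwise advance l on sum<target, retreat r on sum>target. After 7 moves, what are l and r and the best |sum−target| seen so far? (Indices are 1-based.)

l=1, r=3, best |Δ|=1

l=1 r=10: -13+38=25 d=31 *, r--
l=1 r=9: -13+30=17 d=23 *, r--
l=1 r=8: -13+22=9 d=15 *, r--
l=1 r=7: -13+14=1 d=7 *, r--
l=1 r=6: -13+12=-1 d=5 *, r--
l=1 r=5: -13+9=-4 d=2 *, r--
l=1 r=4: -13+8=-5 d=1 *, r--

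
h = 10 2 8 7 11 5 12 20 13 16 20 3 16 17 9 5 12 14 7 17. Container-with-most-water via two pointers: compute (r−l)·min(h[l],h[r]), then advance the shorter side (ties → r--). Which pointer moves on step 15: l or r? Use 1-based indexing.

[1,20] min(10,17)*19=190 best=190 * → l++
[2,20] min(2,17)*18=36 best=190 → l++
[3,20] min(8,17)*17=136 best=190 → l++
[4,20] min(7,17)*16=112 best=190 → l++
[5,20] min(11,17)*15=165 best=190 → l++
[6,20] min(5,17)*14=70 best=190 → l++
[7,20] min(12,17)*13=156 best=190 → l++
[8,20] min(20,17)*12=204 best=204 * → r--
[8,19] min(20,7)*11=77 best=204 → r--
[8,18] min(20,14)*10=140 best=204 → r--
[8,17] min(20,12)*9=108 best=204 → r--
[8,16] min(20,5)*8=40 best=204 → r--
[8,15] min(20,9)*7=63 best=204 → r--
[8,14] min(20,17)*6=102 best=204 → r--
[8,13] min(20,16)*5=80 best=204 → r--

r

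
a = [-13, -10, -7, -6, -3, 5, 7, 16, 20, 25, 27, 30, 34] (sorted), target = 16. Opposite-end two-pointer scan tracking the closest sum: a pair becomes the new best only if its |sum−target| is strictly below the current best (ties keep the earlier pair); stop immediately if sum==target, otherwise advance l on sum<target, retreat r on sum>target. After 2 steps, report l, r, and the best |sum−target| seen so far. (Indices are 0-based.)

l=0, r=10, best |Δ|=1

[0,12] -13+34=21 d=5 * → r--
[0,11] -13+30=17 d=1 * → r--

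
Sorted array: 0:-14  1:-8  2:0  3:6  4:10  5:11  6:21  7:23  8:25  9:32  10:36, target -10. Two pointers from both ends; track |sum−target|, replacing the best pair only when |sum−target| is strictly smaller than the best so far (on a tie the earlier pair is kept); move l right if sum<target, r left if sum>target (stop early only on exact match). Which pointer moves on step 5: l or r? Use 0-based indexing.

r

l=0 r=10: -14+36=22 d=32 *, r--
l=0 r=9: -14+32=18 d=28 *, r--
l=0 r=8: -14+25=11 d=21 *, r--
l=0 r=7: -14+23=9 d=19 *, r--
l=0 r=6: -14+21=7 d=17 *, r--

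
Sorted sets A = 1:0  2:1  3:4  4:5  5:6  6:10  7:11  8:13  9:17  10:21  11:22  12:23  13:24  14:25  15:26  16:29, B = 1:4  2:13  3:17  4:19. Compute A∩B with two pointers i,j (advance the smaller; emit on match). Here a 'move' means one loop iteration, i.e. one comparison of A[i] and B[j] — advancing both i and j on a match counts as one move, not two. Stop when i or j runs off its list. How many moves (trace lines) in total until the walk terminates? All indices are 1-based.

10 moves

[i=1,j=1] 0<4 → i++
[i=2,j=1] 1<4 → i++
[i=3,j=1] 4==4 emit → i++,j++
[i=4,j=2] 5<13 → i++
[i=5,j=2] 6<13 → i++
[i=6,j=2] 10<13 → i++
[i=7,j=2] 11<13 → i++
[i=8,j=2] 13==13 emit → i++,j++
[i=9,j=3] 17==17 emit → i++,j++
[i=10,j=4] 21>19 → j++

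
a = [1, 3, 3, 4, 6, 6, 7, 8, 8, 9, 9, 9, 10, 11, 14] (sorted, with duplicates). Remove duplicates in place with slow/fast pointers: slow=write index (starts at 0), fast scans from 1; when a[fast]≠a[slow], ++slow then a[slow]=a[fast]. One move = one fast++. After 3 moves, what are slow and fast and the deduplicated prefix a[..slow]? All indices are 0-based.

slow=2, fast=4, prefix=[1, 3, 4]

(s=0,f=1) a[fast]=3≠a[slow]=1 write a[1]=3 → slow++,fast++
(s=1,f=2) a[fast]=3=a[slow] dup → fast++
(s=1,f=3) a[fast]=4≠a[slow]=3 write a[2]=4 → slow++,fast++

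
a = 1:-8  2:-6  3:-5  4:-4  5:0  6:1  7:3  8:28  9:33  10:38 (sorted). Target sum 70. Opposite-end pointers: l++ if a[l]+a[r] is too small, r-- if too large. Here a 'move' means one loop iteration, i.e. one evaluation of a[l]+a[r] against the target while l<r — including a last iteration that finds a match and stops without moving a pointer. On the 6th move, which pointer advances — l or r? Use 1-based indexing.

l

l=1 r=10: -8+38=30 <70, l++
l=2 r=10: -6+38=32 <70, l++
l=3 r=10: -5+38=33 <70, l++
l=4 r=10: -4+38=34 <70, l++
l=5 r=10: 0+38=38 <70, l++
l=6 r=10: 1+38=39 <70, l++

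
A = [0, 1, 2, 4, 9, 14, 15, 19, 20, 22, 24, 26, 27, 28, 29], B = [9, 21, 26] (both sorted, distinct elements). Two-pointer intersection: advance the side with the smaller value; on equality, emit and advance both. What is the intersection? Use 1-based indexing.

intersection = [9, 26]

i=1 j=1: 0<9, i++
i=2 j=1: 1<9, i++
i=3 j=1: 2<9, i++
i=4 j=1: 4<9, i++
i=5 j=1: 9==9 emit, i++,j++
i=6 j=2: 14<21, i++
i=7 j=2: 15<21, i++
i=8 j=2: 19<21, i++
i=9 j=2: 20<21, i++
i=10 j=2: 22>21, j++
i=10 j=3: 22<26, i++
i=11 j=3: 24<26, i++
i=12 j=3: 26==26 emit, i++,j++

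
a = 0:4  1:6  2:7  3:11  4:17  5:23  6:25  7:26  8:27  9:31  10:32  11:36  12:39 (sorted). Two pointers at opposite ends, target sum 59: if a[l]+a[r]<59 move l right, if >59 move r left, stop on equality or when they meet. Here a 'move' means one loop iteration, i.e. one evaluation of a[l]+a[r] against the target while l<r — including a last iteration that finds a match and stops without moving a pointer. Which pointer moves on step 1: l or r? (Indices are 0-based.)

l

[0,12] 4+39=43 <59 → l++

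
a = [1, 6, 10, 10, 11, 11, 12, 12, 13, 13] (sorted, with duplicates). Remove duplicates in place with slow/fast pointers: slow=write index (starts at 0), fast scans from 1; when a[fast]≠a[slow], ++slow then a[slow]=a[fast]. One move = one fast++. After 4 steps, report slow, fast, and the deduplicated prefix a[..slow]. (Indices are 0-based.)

slow=3, fast=5, prefix=[1, 6, 10, 11]

slow=0 fast=1: a[fast]=6≠a[slow]=1 write a[1]=6, slow++,fast++
slow=1 fast=2: a[fast]=10≠a[slow]=6 write a[2]=10, slow++,fast++
slow=2 fast=3: a[fast]=10=a[slow] dup, fast++
slow=2 fast=4: a[fast]=11≠a[slow]=10 write a[3]=11, slow++,fast++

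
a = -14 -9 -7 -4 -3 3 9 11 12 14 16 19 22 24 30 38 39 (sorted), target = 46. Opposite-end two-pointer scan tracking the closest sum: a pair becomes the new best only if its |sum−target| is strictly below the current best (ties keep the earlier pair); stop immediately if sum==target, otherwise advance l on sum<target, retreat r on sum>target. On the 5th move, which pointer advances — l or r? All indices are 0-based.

l

[0,16] -14+39=25 d=21 * → l++
[1,16] -9+39=30 d=16 * → l++
[2,16] -7+39=32 d=14 * → l++
[3,16] -4+39=35 d=11 * → l++
[4,16] -3+39=36 d=10 * → l++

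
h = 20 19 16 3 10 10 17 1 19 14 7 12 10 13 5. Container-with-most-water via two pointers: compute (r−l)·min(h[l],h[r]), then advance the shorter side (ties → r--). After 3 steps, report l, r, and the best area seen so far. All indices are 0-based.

[0,14] min(20,5)*14=70 best=70 * → r--
[0,13] min(20,13)*13=169 best=169 * → r--
[0,12] min(20,10)*12=120 best=169 → r--

l=0, r=11, best area=169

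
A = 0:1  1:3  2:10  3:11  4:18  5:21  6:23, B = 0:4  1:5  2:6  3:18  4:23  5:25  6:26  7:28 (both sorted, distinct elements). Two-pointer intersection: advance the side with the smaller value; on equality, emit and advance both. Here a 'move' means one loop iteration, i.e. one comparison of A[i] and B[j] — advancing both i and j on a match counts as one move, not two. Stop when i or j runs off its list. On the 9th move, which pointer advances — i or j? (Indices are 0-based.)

i

[i=0,j=0] 1<4 → i++
[i=1,j=0] 3<4 → i++
[i=2,j=0] 10>4 → j++
[i=2,j=1] 10>5 → j++
[i=2,j=2] 10>6 → j++
[i=2,j=3] 10<18 → i++
[i=3,j=3] 11<18 → i++
[i=4,j=3] 18==18 emit → i++,j++
[i=5,j=4] 21<23 → i++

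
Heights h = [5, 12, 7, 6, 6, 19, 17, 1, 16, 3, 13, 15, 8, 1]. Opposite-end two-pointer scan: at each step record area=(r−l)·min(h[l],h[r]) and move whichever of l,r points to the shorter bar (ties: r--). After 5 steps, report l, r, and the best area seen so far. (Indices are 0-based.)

l=3, r=11, best area=120

[0,13] min(5,1)*13=13 best=13 * → r--
[0,12] min(5,8)*12=60 best=60 * → l++
[1,12] min(12,8)*11=88 best=88 * → r--
[1,11] min(12,15)*10=120 best=120 * → l++
[2,11] min(7,15)*9=63 best=120 → l++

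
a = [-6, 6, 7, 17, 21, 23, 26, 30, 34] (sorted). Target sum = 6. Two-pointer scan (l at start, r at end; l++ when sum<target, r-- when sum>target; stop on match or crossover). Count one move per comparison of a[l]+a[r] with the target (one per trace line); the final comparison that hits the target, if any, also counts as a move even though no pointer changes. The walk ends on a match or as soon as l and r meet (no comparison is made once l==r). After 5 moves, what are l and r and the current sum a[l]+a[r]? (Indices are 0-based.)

l=0 r=8: -6+34=28 >6, r--
l=0 r=7: -6+30=24 >6, r--
l=0 r=6: -6+26=20 >6, r--
l=0 r=5: -6+23=17 >6, r--
l=0 r=4: -6+21=15 >6, r--

l=0, r=3, sum=11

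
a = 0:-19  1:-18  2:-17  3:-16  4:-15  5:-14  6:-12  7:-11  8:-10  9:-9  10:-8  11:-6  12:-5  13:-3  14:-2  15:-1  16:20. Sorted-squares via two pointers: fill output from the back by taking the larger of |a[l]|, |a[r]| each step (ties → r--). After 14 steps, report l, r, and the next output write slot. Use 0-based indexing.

l=13, r=15, next write slot=2

l=0 r=16: |-19|<=|20| out[16]=400, r--
l=0 r=15: |-19|>|-1| out[15]=361, l++
l=1 r=15: |-18|>|-1| out[14]=324, l++
l=2 r=15: |-17|>|-1| out[13]=289, l++
l=3 r=15: |-16|>|-1| out[12]=256, l++
l=4 r=15: |-15|>|-1| out[11]=225, l++
l=5 r=15: |-14|>|-1| out[10]=196, l++
l=6 r=15: |-12|>|-1| out[9]=144, l++
l=7 r=15: |-11|>|-1| out[8]=121, l++
l=8 r=15: |-10|>|-1| out[7]=100, l++
l=9 r=15: |-9|>|-1| out[6]=81, l++
l=10 r=15: |-8|>|-1| out[5]=64, l++
l=11 r=15: |-6|>|-1| out[4]=36, l++
l=12 r=15: |-5|>|-1| out[3]=25, l++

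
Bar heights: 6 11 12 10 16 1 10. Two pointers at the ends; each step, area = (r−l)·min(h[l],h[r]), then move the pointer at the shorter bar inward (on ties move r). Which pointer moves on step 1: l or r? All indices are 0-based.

l

[0,6] min(6,10)*6=36 best=36 * → l++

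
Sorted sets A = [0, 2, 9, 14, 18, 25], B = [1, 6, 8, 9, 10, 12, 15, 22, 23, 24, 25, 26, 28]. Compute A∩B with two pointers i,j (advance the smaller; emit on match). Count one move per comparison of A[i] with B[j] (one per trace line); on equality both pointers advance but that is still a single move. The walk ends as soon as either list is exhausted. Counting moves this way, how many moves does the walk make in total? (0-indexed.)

15 moves

[i=0,j=0] 0<1 → i++
[i=1,j=0] 2>1 → j++
[i=1,j=1] 2<6 → i++
[i=2,j=1] 9>6 → j++
[i=2,j=2] 9>8 → j++
[i=2,j=3] 9==9 emit → i++,j++
[i=3,j=4] 14>10 → j++
[i=3,j=5] 14>12 → j++
[i=3,j=6] 14<15 → i++
[i=4,j=6] 18>15 → j++
[i=4,j=7] 18<22 → i++
[i=5,j=7] 25>22 → j++
[i=5,j=8] 25>23 → j++
[i=5,j=9] 25>24 → j++
[i=5,j=10] 25==25 emit → i++,j++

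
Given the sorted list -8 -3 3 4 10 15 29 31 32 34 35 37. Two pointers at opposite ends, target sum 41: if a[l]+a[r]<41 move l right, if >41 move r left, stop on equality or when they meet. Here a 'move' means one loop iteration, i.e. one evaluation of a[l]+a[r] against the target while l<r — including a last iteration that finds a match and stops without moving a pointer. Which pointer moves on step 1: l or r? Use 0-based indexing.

l=0 r=11: -8+37=29 <41, l++

l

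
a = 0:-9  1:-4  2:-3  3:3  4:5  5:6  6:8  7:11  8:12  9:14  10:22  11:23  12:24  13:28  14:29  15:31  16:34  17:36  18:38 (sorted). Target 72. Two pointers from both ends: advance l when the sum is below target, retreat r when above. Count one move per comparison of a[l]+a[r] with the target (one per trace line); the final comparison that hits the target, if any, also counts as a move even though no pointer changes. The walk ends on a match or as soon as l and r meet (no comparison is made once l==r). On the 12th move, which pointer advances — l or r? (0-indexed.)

l=0 r=18: -9+38=29 <72, l++
l=1 r=18: -4+38=34 <72, l++
l=2 r=18: -3+38=35 <72, l++
l=3 r=18: 3+38=41 <72, l++
l=4 r=18: 5+38=43 <72, l++
l=5 r=18: 6+38=44 <72, l++
l=6 r=18: 8+38=46 <72, l++
l=7 r=18: 11+38=49 <72, l++
l=8 r=18: 12+38=50 <72, l++
l=9 r=18: 14+38=52 <72, l++
l=10 r=18: 22+38=60 <72, l++
l=11 r=18: 23+38=61 <72, l++

l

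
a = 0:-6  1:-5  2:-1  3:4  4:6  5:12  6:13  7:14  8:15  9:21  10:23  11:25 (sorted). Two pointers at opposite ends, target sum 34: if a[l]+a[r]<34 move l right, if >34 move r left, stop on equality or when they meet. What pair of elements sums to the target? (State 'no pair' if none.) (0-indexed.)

[0,11] -6+25=19 <34 → l++
[1,11] -5+25=20 <34 → l++
[2,11] -1+25=24 <34 → l++
[3,11] 4+25=29 <34 → l++
[4,11] 6+25=31 <34 → l++
[5,11] 12+25=37 >34 → r--
[5,10] 12+23=35 >34 → r--
[5,9] 12+21=33 <34 → l++
[6,9] 13+21=34 → found

(13, 21)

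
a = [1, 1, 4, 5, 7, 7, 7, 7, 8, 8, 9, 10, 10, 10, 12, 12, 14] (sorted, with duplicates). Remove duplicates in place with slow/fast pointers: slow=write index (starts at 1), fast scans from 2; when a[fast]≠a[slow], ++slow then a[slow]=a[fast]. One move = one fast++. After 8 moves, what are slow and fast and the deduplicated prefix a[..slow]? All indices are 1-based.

slow=5, fast=10, prefix=[1, 4, 5, 7, 8]

slow=1 fast=2: a[fast]=1=a[slow] dup, fast++
slow=1 fast=3: a[fast]=4≠a[slow]=1 write a[2]=4, slow++,fast++
slow=2 fast=4: a[fast]=5≠a[slow]=4 write a[3]=5, slow++,fast++
slow=3 fast=5: a[fast]=7≠a[slow]=5 write a[4]=7, slow++,fast++
slow=4 fast=6: a[fast]=7=a[slow] dup, fast++
slow=4 fast=7: a[fast]=7=a[slow] dup, fast++
slow=4 fast=8: a[fast]=7=a[slow] dup, fast++
slow=4 fast=9: a[fast]=8≠a[slow]=7 write a[5]=8, slow++,fast++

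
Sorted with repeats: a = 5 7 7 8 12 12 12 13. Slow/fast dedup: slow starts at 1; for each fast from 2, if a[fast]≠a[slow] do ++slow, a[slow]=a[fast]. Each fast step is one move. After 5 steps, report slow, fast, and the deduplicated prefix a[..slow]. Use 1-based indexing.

(s=1,f=2) a[fast]=7≠a[slow]=5 write a[2]=7 → slow++,fast++
(s=2,f=3) a[fast]=7=a[slow] dup → fast++
(s=2,f=4) a[fast]=8≠a[slow]=7 write a[3]=8 → slow++,fast++
(s=3,f=5) a[fast]=12≠a[slow]=8 write a[4]=12 → slow++,fast++
(s=4,f=6) a[fast]=12=a[slow] dup → fast++

slow=4, fast=7, prefix=[5, 7, 8, 12]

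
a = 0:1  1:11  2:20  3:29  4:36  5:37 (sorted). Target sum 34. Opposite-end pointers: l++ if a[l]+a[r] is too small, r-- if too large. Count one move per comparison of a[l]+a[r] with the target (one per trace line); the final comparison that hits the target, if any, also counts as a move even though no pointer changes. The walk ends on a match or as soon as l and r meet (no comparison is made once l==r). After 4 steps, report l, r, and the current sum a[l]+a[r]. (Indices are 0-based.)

l=0 r=5: 1+37=38 >34, r--
l=0 r=4: 1+36=37 >34, r--
l=0 r=3: 1+29=30 <34, l++
l=1 r=3: 11+29=40 >34, r--

l=1, r=2, sum=31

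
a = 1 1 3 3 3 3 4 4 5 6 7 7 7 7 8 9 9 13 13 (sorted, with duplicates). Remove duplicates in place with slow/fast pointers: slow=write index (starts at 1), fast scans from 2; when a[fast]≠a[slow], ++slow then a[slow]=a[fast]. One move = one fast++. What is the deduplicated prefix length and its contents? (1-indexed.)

slow=1 fast=2: a[fast]=1=a[slow] dup, fast++
slow=1 fast=3: a[fast]=3≠a[slow]=1 write a[2]=3, slow++,fast++
slow=2 fast=4: a[fast]=3=a[slow] dup, fast++
slow=2 fast=5: a[fast]=3=a[slow] dup, fast++
slow=2 fast=6: a[fast]=3=a[slow] dup, fast++
slow=2 fast=7: a[fast]=4≠a[slow]=3 write a[3]=4, slow++,fast++
slow=3 fast=8: a[fast]=4=a[slow] dup, fast++
slow=3 fast=9: a[fast]=5≠a[slow]=4 write a[4]=5, slow++,fast++
slow=4 fast=10: a[fast]=6≠a[slow]=5 write a[5]=6, slow++,fast++
slow=5 fast=11: a[fast]=7≠a[slow]=6 write a[6]=7, slow++,fast++
slow=6 fast=12: a[fast]=7=a[slow] dup, fast++
slow=6 fast=13: a[fast]=7=a[slow] dup, fast++
slow=6 fast=14: a[fast]=7=a[slow] dup, fast++
slow=6 fast=15: a[fast]=8≠a[slow]=7 write a[7]=8, slow++,fast++
slow=7 fast=16: a[fast]=9≠a[slow]=8 write a[8]=9, slow++,fast++
slow=8 fast=17: a[fast]=9=a[slow] dup, fast++
slow=8 fast=18: a[fast]=13≠a[slow]=9 write a[9]=13, slow++,fast++
slow=9 fast=19: a[fast]=13=a[slow] dup, fast++

length 9; prefix = [1, 3, 4, 5, 6, 7, 8, 9, 13]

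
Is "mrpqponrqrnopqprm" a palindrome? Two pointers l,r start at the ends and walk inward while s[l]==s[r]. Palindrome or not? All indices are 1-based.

palindrome

[1,17] 'm'=='m' → l++,r--
[2,16] 'r'=='r' → l++,r--
[3,15] 'p'=='p' → l++,r--
[4,14] 'q'=='q' → l++,r--
[5,13] 'p'=='p' → l++,r--
[6,12] 'o'=='o' → l++,r--
[7,11] 'n'=='n' → l++,r--
[8,10] 'r'=='r' → l++,r--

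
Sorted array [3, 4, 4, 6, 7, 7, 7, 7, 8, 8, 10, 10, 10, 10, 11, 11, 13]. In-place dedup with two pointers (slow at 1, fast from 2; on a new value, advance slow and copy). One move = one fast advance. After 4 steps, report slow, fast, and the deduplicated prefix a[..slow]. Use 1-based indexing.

slow=4, fast=6, prefix=[3, 4, 6, 7]

(s=1,f=2) a[fast]=4≠a[slow]=3 write a[2]=4 → slow++,fast++
(s=2,f=3) a[fast]=4=a[slow] dup → fast++
(s=2,f=4) a[fast]=6≠a[slow]=4 write a[3]=6 → slow++,fast++
(s=3,f=5) a[fast]=7≠a[slow]=6 write a[4]=7 → slow++,fast++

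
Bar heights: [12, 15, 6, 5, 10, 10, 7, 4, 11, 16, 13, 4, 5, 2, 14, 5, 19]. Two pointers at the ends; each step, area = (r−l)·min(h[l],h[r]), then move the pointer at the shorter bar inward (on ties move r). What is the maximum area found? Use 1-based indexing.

l=1 r=17: min(12,19)*16=192 best=192 *, l++
l=2 r=17: min(15,19)*15=225 best=225 *, l++
l=3 r=17: min(6,19)*14=84 best=225, l++
l=4 r=17: min(5,19)*13=65 best=225, l++
l=5 r=17: min(10,19)*12=120 best=225, l++
l=6 r=17: min(10,19)*11=110 best=225, l++
l=7 r=17: min(7,19)*10=70 best=225, l++
l=8 r=17: min(4,19)*9=36 best=225, l++
l=9 r=17: min(11,19)*8=88 best=225, l++
l=10 r=17: min(16,19)*7=112 best=225, l++
l=11 r=17: min(13,19)*6=78 best=225, l++
l=12 r=17: min(4,19)*5=20 best=225, l++
l=13 r=17: min(5,19)*4=20 best=225, l++
l=14 r=17: min(2,19)*3=6 best=225, l++
l=15 r=17: min(14,19)*2=28 best=225, l++
l=16 r=17: min(5,19)*1=5 best=225, l++

max area = 225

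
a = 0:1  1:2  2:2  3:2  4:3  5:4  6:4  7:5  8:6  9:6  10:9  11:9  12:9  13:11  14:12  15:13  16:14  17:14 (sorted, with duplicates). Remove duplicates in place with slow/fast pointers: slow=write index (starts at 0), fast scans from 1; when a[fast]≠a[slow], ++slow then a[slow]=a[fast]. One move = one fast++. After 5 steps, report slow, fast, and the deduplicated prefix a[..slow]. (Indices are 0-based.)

slow=3, fast=6, prefix=[1, 2, 3, 4]

(s=0,f=1) a[fast]=2≠a[slow]=1 write a[1]=2 → slow++,fast++
(s=1,f=2) a[fast]=2=a[slow] dup → fast++
(s=1,f=3) a[fast]=2=a[slow] dup → fast++
(s=1,f=4) a[fast]=3≠a[slow]=2 write a[2]=3 → slow++,fast++
(s=2,f=5) a[fast]=4≠a[slow]=3 write a[3]=4 → slow++,fast++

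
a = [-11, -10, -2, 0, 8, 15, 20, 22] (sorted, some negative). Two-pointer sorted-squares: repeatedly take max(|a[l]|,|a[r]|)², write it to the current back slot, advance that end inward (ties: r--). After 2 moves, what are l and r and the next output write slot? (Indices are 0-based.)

l=0 r=7: |-11|<=|22| out[7]=484, r--
l=0 r=6: |-11|<=|20| out[6]=400, r--

l=0, r=5, next write slot=5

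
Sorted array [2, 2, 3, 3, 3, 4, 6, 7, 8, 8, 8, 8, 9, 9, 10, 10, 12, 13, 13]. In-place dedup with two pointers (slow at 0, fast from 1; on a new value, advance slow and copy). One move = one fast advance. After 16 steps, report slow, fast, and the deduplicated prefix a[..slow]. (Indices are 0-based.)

(s=0,f=1) a[fast]=2=a[slow] dup → fast++
(s=0,f=2) a[fast]=3≠a[slow]=2 write a[1]=3 → slow++,fast++
(s=1,f=3) a[fast]=3=a[slow] dup → fast++
(s=1,f=4) a[fast]=3=a[slow] dup → fast++
(s=1,f=5) a[fast]=4≠a[slow]=3 write a[2]=4 → slow++,fast++
(s=2,f=6) a[fast]=6≠a[slow]=4 write a[3]=6 → slow++,fast++
(s=3,f=7) a[fast]=7≠a[slow]=6 write a[4]=7 → slow++,fast++
(s=4,f=8) a[fast]=8≠a[slow]=7 write a[5]=8 → slow++,fast++
(s=5,f=9) a[fast]=8=a[slow] dup → fast++
(s=5,f=10) a[fast]=8=a[slow] dup → fast++
(s=5,f=11) a[fast]=8=a[slow] dup → fast++
(s=5,f=12) a[fast]=9≠a[slow]=8 write a[6]=9 → slow++,fast++
(s=6,f=13) a[fast]=9=a[slow] dup → fast++
(s=6,f=14) a[fast]=10≠a[slow]=9 write a[7]=10 → slow++,fast++
(s=7,f=15) a[fast]=10=a[slow] dup → fast++
(s=7,f=16) a[fast]=12≠a[slow]=10 write a[8]=12 → slow++,fast++

slow=8, fast=17, prefix=[2, 3, 4, 6, 7, 8, 9, 10, 12]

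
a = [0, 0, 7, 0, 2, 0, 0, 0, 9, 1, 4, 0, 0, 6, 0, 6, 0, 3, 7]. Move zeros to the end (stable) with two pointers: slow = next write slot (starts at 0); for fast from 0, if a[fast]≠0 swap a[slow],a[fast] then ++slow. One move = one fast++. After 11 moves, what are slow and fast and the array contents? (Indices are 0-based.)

slow=0 fast=0: a[fast]=0, fast++
slow=0 fast=1: a[fast]=0, fast++
slow=0 fast=2: a[fast]=7≠0 swap→a[0]=7, slow++,fast++
slow=1 fast=3: a[fast]=0, fast++
slow=1 fast=4: a[fast]=2≠0 swap→a[1]=2, slow++,fast++
slow=2 fast=5: a[fast]=0, fast++
slow=2 fast=6: a[fast]=0, fast++
slow=2 fast=7: a[fast]=0, fast++
slow=2 fast=8: a[fast]=9≠0 swap→a[2]=9, slow++,fast++
slow=3 fast=9: a[fast]=1≠0 swap→a[3]=1, slow++,fast++
slow=4 fast=10: a[fast]=4≠0 swap→a[4]=4, slow++,fast++

slow=5, fast=11, a=[7, 2, 9, 1, 4, 0, 0, 0, 0, 0, 0, 0, 0, 6, 0, 6, 0, 3, 7]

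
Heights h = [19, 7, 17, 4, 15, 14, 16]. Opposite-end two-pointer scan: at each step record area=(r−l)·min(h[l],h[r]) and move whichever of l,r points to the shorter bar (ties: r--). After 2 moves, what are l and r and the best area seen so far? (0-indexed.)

[0,6] min(19,16)*6=96 best=96 * → r--
[0,5] min(19,14)*5=70 best=96 → r--

l=0, r=4, best area=96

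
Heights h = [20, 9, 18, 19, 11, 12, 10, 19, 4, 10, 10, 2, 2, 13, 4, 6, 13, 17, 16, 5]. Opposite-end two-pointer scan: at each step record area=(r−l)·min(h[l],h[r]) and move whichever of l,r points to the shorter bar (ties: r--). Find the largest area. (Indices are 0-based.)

l=0 r=19: min(20,5)*19=95 best=95 *, r--
l=0 r=18: min(20,16)*18=288 best=288 *, r--
l=0 r=17: min(20,17)*17=289 best=289 *, r--
l=0 r=16: min(20,13)*16=208 best=289, r--
l=0 r=15: min(20,6)*15=90 best=289, r--
l=0 r=14: min(20,4)*14=56 best=289, r--
l=0 r=13: min(20,13)*13=169 best=289, r--
l=0 r=12: min(20,2)*12=24 best=289, r--
l=0 r=11: min(20,2)*11=22 best=289, r--
l=0 r=10: min(20,10)*10=100 best=289, r--
l=0 r=9: min(20,10)*9=90 best=289, r--
l=0 r=8: min(20,4)*8=32 best=289, r--
l=0 r=7: min(20,19)*7=133 best=289, r--
l=0 r=6: min(20,10)*6=60 best=289, r--
l=0 r=5: min(20,12)*5=60 best=289, r--
l=0 r=4: min(20,11)*4=44 best=289, r--
l=0 r=3: min(20,19)*3=57 best=289, r--
l=0 r=2: min(20,18)*2=36 best=289, r--
l=0 r=1: min(20,9)*1=9 best=289, r--

max area = 289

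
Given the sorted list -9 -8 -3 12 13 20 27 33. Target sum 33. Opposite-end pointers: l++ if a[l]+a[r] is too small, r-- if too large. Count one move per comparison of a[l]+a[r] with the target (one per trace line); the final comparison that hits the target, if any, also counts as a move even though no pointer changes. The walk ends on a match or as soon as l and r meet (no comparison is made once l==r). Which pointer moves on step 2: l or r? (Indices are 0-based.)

[0,7] -9+33=24 <33 → l++
[1,7] -8+33=25 <33 → l++

l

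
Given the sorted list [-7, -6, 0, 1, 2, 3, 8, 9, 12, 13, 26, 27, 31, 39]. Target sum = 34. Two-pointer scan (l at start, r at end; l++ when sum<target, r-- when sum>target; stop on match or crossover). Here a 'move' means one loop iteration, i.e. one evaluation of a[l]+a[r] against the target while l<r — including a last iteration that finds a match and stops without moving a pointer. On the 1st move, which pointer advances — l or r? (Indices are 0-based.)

l

l=0 r=13: -7+39=32 <34, l++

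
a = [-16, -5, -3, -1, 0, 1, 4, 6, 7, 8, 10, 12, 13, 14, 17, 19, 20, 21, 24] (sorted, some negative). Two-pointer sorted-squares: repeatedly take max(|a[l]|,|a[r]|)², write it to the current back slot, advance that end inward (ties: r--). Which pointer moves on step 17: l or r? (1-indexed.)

r

[1,19] |-16|<=|24| out[19]=576 → r--
[1,18] |-16|<=|21| out[18]=441 → r--
[1,17] |-16|<=|20| out[17]=400 → r--
[1,16] |-16|<=|19| out[16]=361 → r--
[1,15] |-16|<=|17| out[15]=289 → r--
[1,14] |-16|>|14| out[14]=256 → l++
[2,14] |-5|<=|14| out[13]=196 → r--
[2,13] |-5|<=|13| out[12]=169 → r--
[2,12] |-5|<=|12| out[11]=144 → r--
[2,11] |-5|<=|10| out[10]=100 → r--
[2,10] |-5|<=|8| out[9]=64 → r--
[2,9] |-5|<=|7| out[8]=49 → r--
[2,8] |-5|<=|6| out[7]=36 → r--
[2,7] |-5|>|4| out[6]=25 → l++
[3,7] |-3|<=|4| out[5]=16 → r--
[3,6] |-3|>|1| out[4]=9 → l++
[4,6] |-1|<=|1| out[3]=1 → r--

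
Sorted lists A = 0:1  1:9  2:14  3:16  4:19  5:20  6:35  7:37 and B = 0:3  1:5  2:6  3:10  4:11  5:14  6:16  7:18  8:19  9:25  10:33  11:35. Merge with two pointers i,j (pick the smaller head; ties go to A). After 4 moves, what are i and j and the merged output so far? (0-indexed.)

i=1, j=3, merged so far=[1, 3, 5, 6]

[i=0,j=0] A[i]=1<=B[j]=3 take 1 → i++
[i=1,j=0] A[i]=9>B[j]=3 take 3 → j++
[i=1,j=1] A[i]=9>B[j]=5 take 5 → j++
[i=1,j=2] A[i]=9>B[j]=6 take 6 → j++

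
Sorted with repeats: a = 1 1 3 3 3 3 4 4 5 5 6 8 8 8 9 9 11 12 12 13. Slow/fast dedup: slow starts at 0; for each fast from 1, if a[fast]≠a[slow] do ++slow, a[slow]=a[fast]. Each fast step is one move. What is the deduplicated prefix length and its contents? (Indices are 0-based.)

(s=0,f=1) a[fast]=1=a[slow] dup → fast++
(s=0,f=2) a[fast]=3≠a[slow]=1 write a[1]=3 → slow++,fast++
(s=1,f=3) a[fast]=3=a[slow] dup → fast++
(s=1,f=4) a[fast]=3=a[slow] dup → fast++
(s=1,f=5) a[fast]=3=a[slow] dup → fast++
(s=1,f=6) a[fast]=4≠a[slow]=3 write a[2]=4 → slow++,fast++
(s=2,f=7) a[fast]=4=a[slow] dup → fast++
(s=2,f=8) a[fast]=5≠a[slow]=4 write a[3]=5 → slow++,fast++
(s=3,f=9) a[fast]=5=a[slow] dup → fast++
(s=3,f=10) a[fast]=6≠a[slow]=5 write a[4]=6 → slow++,fast++
(s=4,f=11) a[fast]=8≠a[slow]=6 write a[5]=8 → slow++,fast++
(s=5,f=12) a[fast]=8=a[slow] dup → fast++
(s=5,f=13) a[fast]=8=a[slow] dup → fast++
(s=5,f=14) a[fast]=9≠a[slow]=8 write a[6]=9 → slow++,fast++
(s=6,f=15) a[fast]=9=a[slow] dup → fast++
(s=6,f=16) a[fast]=11≠a[slow]=9 write a[7]=11 → slow++,fast++
(s=7,f=17) a[fast]=12≠a[slow]=11 write a[8]=12 → slow++,fast++
(s=8,f=18) a[fast]=12=a[slow] dup → fast++
(s=8,f=19) a[fast]=13≠a[slow]=12 write a[9]=13 → slow++,fast++

length 10; prefix = [1, 3, 4, 5, 6, 8, 9, 11, 12, 13]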